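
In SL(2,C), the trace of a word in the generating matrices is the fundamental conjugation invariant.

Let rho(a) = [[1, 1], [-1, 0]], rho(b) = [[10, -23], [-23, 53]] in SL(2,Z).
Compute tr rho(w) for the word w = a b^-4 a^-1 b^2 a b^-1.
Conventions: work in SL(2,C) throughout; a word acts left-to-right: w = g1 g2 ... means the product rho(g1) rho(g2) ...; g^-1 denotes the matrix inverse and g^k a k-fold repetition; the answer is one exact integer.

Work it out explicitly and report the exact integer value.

rho(a) = [[1, 1], [-1, 0]]
... * rho(b^-1) = [[53, 23], [23, 10]]  ->  [[76, 33], [-53, -23]]
... * rho(b^-1) = [[53, 23], [23, 10]]  ->  [[4787, 2078], [-3338, -1449]]
... * rho(b^-1) = [[53, 23], [23, 10]]  ->  [[301505, 130881], [-210241, -91264]]
... * rho(b^-1) = [[53, 23], [23, 10]]  ->  [[18990028, 8243425], [-13241845, -5748183]]
... * rho(a^-1) = [[0, -1], [1, 1]]  ->  [[8243425, -10746603], [-5748183, 7493662]]
... * rho(b) = [[10, -23], [-23, 53]]  ->  [[329606119, -759168734], [-229836056, 529372295]]
... * rho(b) = [[10, -23], [-23, 53]]  ->  [[20756942072, -47816883639], [-14473923345, 33342960923]]
... * rho(a) = [[1, 1], [-1, 0]]  ->  [[68573825711, 20756942072], [-47816884268, -14473923345]]
... * rho(b^-1) = [[53, 23], [23, 10]]  ->  [[4111822430339, 1784767412073], [-2867195103139, -1244527571614]]
tr = 4111822430339 + -1244527571614 = 2867294858725

2867294858725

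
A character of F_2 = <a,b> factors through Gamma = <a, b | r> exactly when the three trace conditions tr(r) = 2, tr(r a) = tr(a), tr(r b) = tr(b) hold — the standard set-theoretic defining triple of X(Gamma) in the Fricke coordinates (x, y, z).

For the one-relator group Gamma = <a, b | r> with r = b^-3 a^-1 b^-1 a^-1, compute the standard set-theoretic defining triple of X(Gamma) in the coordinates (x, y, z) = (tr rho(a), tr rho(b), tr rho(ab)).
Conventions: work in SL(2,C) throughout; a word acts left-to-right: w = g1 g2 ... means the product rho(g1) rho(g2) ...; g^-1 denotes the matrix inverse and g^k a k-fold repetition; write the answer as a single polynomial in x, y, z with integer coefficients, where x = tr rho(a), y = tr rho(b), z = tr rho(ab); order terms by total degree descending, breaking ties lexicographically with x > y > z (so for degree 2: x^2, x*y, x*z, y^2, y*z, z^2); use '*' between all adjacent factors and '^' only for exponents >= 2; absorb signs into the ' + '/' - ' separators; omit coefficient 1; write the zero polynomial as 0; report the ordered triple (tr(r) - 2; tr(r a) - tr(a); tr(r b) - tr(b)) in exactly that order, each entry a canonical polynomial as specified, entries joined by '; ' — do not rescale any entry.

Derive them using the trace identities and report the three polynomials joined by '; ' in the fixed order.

trace(a^-1) = trace(a) = x
trace(a^-2) = trace(a^-1) trace(a) - trace(1)   [inverse elimination on a] = x^2 - 2
trace(a^-1 b) = trace(b) trace(a) - trace(b a)   [inverse elimination on a] = x*y - z
trace(a^-2 b) = trace(a^-1 b) trace(a) - trace(a^-1 b a)   [inverse elimination on a] = x^2*y - x*z - y
trace(b^-1 a^-2) = trace(a^-2) trace(b) - trace(a^-2 b)   [inverse elimination on b] = x*z - y
trace(a^-2 b^-2) = trace(b^-1 a^-2) trace(b) - trace(b^-1 a^-2 b)   [inverse elimination on b] = x*y*z - x^2 - y^2 + 2
trace(a^-1 b^-3 a^-1) = trace(a^-2 b^-2) trace(b) - trace(a^-2 b^-1)   [inverse elimination on b] = x*y^2*z - x^2*y - y^3 - x*z + 3*y
trace(a b a b) = trace(b a) trace(b a) - trace(1)   [split at a repeated b] = z^2 - 2
trace(b a b^-1 a) = trace(a b a) trace(b) - trace(a b a b)   [inverse elimination on b] = x*y*z - y^2 - z^2 + 2
trace(b^-1 a^-1 b a) = trace(b a b^-1) trace(a) - trace(b a b^-1 a)   [inverse elimination on a] = -x*y*z + x^2 + y^2 + z^2 - 2
trace(a^-1 b a^-1 b^-1) = trace(b^-1 a^-1 b) trace(a) - trace(b^-1 a^-1 b a)   [inverse elimination on a] = x*y*z - y^2 - z^2 + 2
trace(b^-1 a^-1 b a^-1 b^-1) = trace(a^-1 b a^-1 b^-1) trace(b) - trace(a^-1 b a^-1)   [inverse elimination on b] = x*y^2*z - x^2*y - y^3 - y*z^2 + x*z + 3*y
trace(a^-1 b^-3 a^-1 b) = trace(b^-1 a^-1 b a^-1 b^-1) trace(b) - trace(b^-1 a^-1 b a^-1)   [inverse elimination on b] = x*y^3*z - x^2*y^2 - y^4 - y^2*z^2 + 4*y^2 + z^2 - 2
trace(b^-3 a^-1 b^-1 a^-1) = trace(a^-1 b^-3 a^-1) trace(b) - trace(a^-1 b^-3 a^-1 b)   [inverse elimination on b] = y^2*z^2 - x*y*z - y^2 - z^2 + 2
trace(a^-1 b^-2) = trace(b^-1 a^-1) trace(b) - trace(b^-1 a^-1 b) = y*z - x
trace(b^-1 a^-1 b^-2) = trace(a^-1 b^-2) trace(b) - trace(a^-1 b^-1) = y^2*z - x*y - z
trace(b^-3 a^-1 b^-1) = trace(b^-1 a^-1 b^-2) trace(b) - trace(b^-1 a^-1 b^-1) = y^3*z - x*y^2 - 2*y*z + x
trace(b^-2 a^-1 b^-1 a^-1) = trace(a^-1 b^-1 a^-1 b^-1) trace(b) - trace(a^-1 b^-1 a^-1) = y*z^2 - x*z - y
assemble the triple (trace(r) - 2; trace(r a) - x; trace(r b) - y)

y^2*z^2 - x*y*z - y^2 - z^2; y^3*z - x*y^2 - 2*y*z; y*z^2 - x*z - 2*y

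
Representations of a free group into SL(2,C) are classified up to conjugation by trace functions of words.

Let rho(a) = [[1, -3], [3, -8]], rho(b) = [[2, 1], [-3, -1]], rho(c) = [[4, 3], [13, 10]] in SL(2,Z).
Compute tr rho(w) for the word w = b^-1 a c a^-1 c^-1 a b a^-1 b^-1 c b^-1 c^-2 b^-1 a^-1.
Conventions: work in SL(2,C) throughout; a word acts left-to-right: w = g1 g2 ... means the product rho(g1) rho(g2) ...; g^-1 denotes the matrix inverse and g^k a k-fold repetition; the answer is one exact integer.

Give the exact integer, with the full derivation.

rho(b^-1) = [[-1, -1], [3, 2]]
... * rho(a) = [[1, -3], [3, -8]]  ->  [[-4, 11], [9, -25]]
... * rho(c) = [[4, 3], [13, 10]]  ->  [[127, 98], [-289, -223]]
... * rho(a^-1) = [[-8, 3], [-3, 1]]  ->  [[-1310, 479], [2981, -1090]]
... * rho(c^-1) = [[10, -3], [-13, 4]]  ->  [[-19327, 5846], [43980, -13303]]
... * rho(a) = [[1, -3], [3, -8]]  ->  [[-1789, 11213], [4071, -25516]]
... * rho(b) = [[2, 1], [-3, -1]]  ->  [[-37217, -13002], [84690, 29587]]
... * rho(a^-1) = [[-8, 3], [-3, 1]]  ->  [[336742, -124653], [-766281, 283657]]
... * rho(b^-1) = [[-1, -1], [3, 2]]  ->  [[-710701, -586048], [1617252, 1333595]]
... * rho(c) = [[4, 3], [13, 10]]  ->  [[-10461428, -7992583], [23805743, 18187706]]
... * rho(b^-1) = [[-1, -1], [3, 2]]  ->  [[-13516321, -5523738], [30757375, 12569669]]
... * rho(c^-1) = [[10, -3], [-13, 4]]  ->  [[-63354616, 18454011], [144168053, -41993449]]
... * rho(c^-1) = [[10, -3], [-13, 4]]  ->  [[-873448303, 263879892], [1987595367, -600477955]]
... * rho(b^-1) = [[-1, -1], [3, 2]]  ->  [[1665087979, 1401208087], [-3789029232, -3188551277]]
... * rho(a^-1) = [[-8, 3], [-3, 1]]  ->  [[-17524328093, 6396472024], [39877887687, -14555638973]]
tr = -17524328093 + -14555638973 = -32079967066

-32079967066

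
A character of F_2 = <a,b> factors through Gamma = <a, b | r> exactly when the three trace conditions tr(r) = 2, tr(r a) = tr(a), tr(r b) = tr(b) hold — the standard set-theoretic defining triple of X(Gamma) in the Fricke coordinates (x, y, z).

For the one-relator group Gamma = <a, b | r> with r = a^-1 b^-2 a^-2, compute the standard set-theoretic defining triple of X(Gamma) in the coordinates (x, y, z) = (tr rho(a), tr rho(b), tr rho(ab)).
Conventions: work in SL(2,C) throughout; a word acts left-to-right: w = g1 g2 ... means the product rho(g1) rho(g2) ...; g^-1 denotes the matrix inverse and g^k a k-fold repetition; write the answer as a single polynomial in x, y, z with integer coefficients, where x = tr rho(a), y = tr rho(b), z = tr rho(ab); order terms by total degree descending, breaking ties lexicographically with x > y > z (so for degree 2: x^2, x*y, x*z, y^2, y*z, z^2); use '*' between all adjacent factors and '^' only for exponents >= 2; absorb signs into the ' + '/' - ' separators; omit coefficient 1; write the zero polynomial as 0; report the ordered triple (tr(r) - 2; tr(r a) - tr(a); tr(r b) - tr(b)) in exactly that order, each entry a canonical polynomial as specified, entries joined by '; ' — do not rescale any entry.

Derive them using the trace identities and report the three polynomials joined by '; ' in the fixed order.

x^2*y*z - x^3 - x*y^2 - y*z + 3*x - 2; x*y*z - x^2 - y^2 - x + 2; x^2*y^2*z - x^3*y - x*y^3 - x*y*z^2 + x^2*z + 3*x*y - y - z

trace(a^-1) = trace(a) = x
trace(a^-2) = trace(a^-1) * trace(a) - trace(1)  (eliminate a^-1) = x^2 - 2
trace(a^-3) = trace(a^-2) * trace(a) - trace(a^-1)  (eliminate a^-1) = x^3 - 3*x
trace(a^-1 b) = trace(b) * trace(a) - trace(b a)  (eliminate a^-1) = x*y - z
trace(a^-1 b a^-1) = trace(a^-1 b) * trace(a) - trace(a^-1 b a)  (eliminate a^-1) = x^2*y - x*z - y
trace(a^-3 b) = trace(a^-1 b a^-1) * trace(a) - trace(a^-1 b)  (eliminate a^-1) = x^3*y - x^2*z - 2*x*y + z
trace(b^-1 a^-3) = trace(a^-3) * trace(b) - trace(a^-3 b)  (eliminate b^-1) = x^2*z - x*y - z
trace(a^-1 b^-2 a^-2) = trace(b^-1 a^-3) * trace(b) - trace(b^-1 a^-3 b)  (eliminate b^-1) = x^2*y*z - x^3 - x*y^2 - y*z + 3*x
trace(b^-2) = trace(b^-1) * trace(b) - trace(1)  (eliminate b^-1) = y^2 - 2
trace(b^-2 a) = trace(b^-1 a) * trace(b) - trace(b^-1 a b)  (eliminate b^-1) = x*y^2 - y*z - x
trace(a^-1 b^-2) = trace(b^-2) * trace(a) - trace(b^-2 a)  (eliminate a^-1) = y*z - x
trace(a^-1 b^-2 a^-1) = trace(a^-1 b^-2) * trace(a) - trace(a^-1 b^-2 a)  (eliminate a^-1) = x*y*z - x^2 - y^2 + 2
trace(b a b a) = trace(b a) * trace(b a) - trace(1)   [split at repeated b] = z^2 - 2
trace(b a^-1 b a) = trace(b a b) * trace(a) - trace(b a b a) = x*y*z - x^2 - z^2 + 2
trace(a^-1 b a^-1 b) = trace(b a^-1 b) * trace(a) - trace(b a^-1 b a) = x^2*y^2 - 2*x*y*z + z^2 - 2
trace(a^-1 b a^-1 b^-1) = trace(a^-1 b a^-1) * trace(b) - trace(a^-1 b a^-1 b) = x*y*z - y^2 - z^2 + 2
trace(b a^-1 b^-2 a^-1) = trace(a^-1 b a^-1 b^-1) * trace(b) - trace(a^-1 b a^-1) = x*y^2*z - x^2*y - y^3 - y*z^2 + x*z + 3*y
trace(a^-1 b^-2 a^-2 b) = trace(b a^-1 b^-2 a^-1) * trace(a) - trace(b a^-1 b^-2) = x^2*y^2*z - x^3*y - x*y^3 - x*y*z^2 + x^2*z + 3*x*y - z
assemble the triple (trace(r) - 2; trace(r a) - x; trace(r b) - y)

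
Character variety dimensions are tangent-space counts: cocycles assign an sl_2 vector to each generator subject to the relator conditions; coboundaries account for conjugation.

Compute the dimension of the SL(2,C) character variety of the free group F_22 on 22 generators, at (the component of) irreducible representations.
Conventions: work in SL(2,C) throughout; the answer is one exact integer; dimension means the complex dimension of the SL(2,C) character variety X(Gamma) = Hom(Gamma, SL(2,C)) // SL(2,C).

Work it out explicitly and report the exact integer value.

Gamma = F_22 has 22 generators and no relators.
So Z^1 = (sl_2)^22 in full: dim Z^1 = 66.
dim B^1 = 3: the coboundary map is injective because an irreducible image has centralizer 0 in sl_2.
dim H^1 = 66 - 3 = 63, which is dim X.

63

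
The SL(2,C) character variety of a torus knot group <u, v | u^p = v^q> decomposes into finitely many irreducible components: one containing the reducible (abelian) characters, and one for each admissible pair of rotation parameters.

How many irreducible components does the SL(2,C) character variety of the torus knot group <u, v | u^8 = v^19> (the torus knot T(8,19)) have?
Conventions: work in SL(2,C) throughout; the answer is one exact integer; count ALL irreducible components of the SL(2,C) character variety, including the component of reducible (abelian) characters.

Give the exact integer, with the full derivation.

64

For T(8,19): irreducibility forces the central element u^8 = v^19 to one of +I, -I.
On an irreducible component, tr(u) is locked at 2*cos(pi*alpha/8) for some alpha in 1..7, and tr(v) at 2*cos(pi*beta/19) for some beta in 1..18.
The two central values (-1)^alpha I and (-1)^beta I must be the same matrix, so alpha and beta share a parity.
Counting: 4 odd alphas x 9 odd betas + 3 even alphas x 9 even betas = 36 + 27 = 63.
components with irreducible characters: 63; plus the single component of reducible (abelian) characters: total 64.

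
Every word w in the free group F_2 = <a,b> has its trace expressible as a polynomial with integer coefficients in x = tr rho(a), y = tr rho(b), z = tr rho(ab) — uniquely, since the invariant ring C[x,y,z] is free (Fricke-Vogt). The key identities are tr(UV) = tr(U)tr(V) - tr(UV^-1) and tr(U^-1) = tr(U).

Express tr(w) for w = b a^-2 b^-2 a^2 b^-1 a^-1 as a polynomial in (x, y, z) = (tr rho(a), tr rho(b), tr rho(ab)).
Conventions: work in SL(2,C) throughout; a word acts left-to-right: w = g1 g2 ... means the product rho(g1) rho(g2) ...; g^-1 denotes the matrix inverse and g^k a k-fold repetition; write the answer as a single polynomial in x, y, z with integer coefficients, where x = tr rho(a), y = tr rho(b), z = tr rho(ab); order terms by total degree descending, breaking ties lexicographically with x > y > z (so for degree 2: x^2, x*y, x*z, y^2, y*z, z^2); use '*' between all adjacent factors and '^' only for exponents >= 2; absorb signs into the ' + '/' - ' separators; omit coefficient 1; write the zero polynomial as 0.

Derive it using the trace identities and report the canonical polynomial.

trace(b a b) = trace(b) trace(a b) - trace(a) = y*z - x
trace(b a b a) = trace(a b) trace(a b) - trace(1) = z^2 - 2
trace(a b a^-1 b) = trace(b a b) trace(a) - trace(b a b a) = x*y*z - x^2 - z^2 + 2
trace(b a^-1 b^-1 a) = trace(a b a^-1) trace(b) - trace(a b a^-1 b) = -x*y*z + x^2 + y^2 + z^2 - 2
trace(a^2 b) = trace(a) trace(b a) - trace(b) = x*z - y
trace(a^2) = trace(a) trace(a) - trace(1) = x^2 - 2
trace(b^2 a^2) = trace(b) trace(a^2 b) - trace(a^2) = x*y*z - x^2 - y^2 + 2
trace(a^2 b^2 a) = trace(a) trace(b^2 a^2) - trace(b^2 a) = x^2*y*z - x^3 - x*y^2 - y*z + 3*x
trace(b^2 a b a) = trace(b) trace(a b a b) - trace(a b a) = y*z^2 - x*z - y
trace(b^2 a b) = trace(b) trace(a b^2) - trace(a b) = y^2*z - x*y - z
trace(a^2 b^2 a b) = trace(a) trace(b^2 a b a) - trace(b^2 a b) = x*y*z^2 - x^2*z - y^2*z + z
trace(b^-1 a^2 b^2 a) = trace(a^2 b^2 a) trace(b) - trace(a^2 b^2 a b) = x^2*y^2*z - x^3*y - x*y^3 - x*y*z^2 + x^2*z + 3*x*y - z
trace(b a^-1 b^-1 a^2 b) = trace(b^-1 a^2 b^2) trace(a) - trace(b^-1 a^2 b^2 a) = -x^2*y^2*z + x^3*y + x*y^3 + x*y*z^2 - 4*x*y + z
trace(a^2 b a) = trace(a) trace(a b a) - trace(a b) = x^2*z - x*y - z
trace(a b a b a) = trace(a) trace(b a b a) - trace(b a b) = x*z^2 - y*z - x
trace(a^2 b a b a) = trace(a) trace(a b a b a) - trace(a b a b) = x^2*z^2 - x*y*z - x^2 - z^2 + 2
trace(b a b a b a) = trace(b a b a) trace(b a) - trace(a b) = z^3 - 3*z
trace(a^2 b a b a b) = trace(a) trace(b a b a b a) - trace(b a b a b) = x*z^3 - y*z^2 - 2*x*z + y
trace(b^-1 a^2 b a b a) = trace(a^2 b a b a) trace(b) - trace(a^2 b a b a b) = x^2*y*z^2 - x*y^2*z - x*z^3 - x^2*y + 2*x*z + y
trace(b a^-1 b^-1 a^2 b a) = trace(b^-1 a^2 b a b) trace(a) - trace(b^-1 a^2 b a b a) = -x^2*y*z^2 + x^3*z + x*y^2*z + x*z^3 - 3*x*z - y
trace(a^-1 b a^-1 b^-1 a^2 b) = trace(b a^-1 b^-1 a^2 b) trace(a) - trace(b a^-1 b^-1 a^2 b a) = -x^3*y^2*z + x^4*y + x^2*y^3 + 2*x^2*y*z^2 - x^3*z - x*y^2*z - x*z^3 - 4*x^2*y + 4*x*z + y
trace(a^-1 b^-1 a^2 b^-1 a^-1 b) = trace(a^-1 b a^-1 b^-1 a^2) trace(b) - trace(a^-1 b a^-1 b^-1 a^2 b) = x^3*y^2*z - x^4*y - x^2*y^3 - 2*x^2*y*z^2 + x^3*z + x*z^3 + 5*x^2*y + y^3 + y*z^2 - 4*x*z - 3*y
trace(a b^-1) = trace(a) trace(b) - trace(a b) = x*y - z
trace(a^2 b^-1 a^-1 b a^-2 b^-1) = trace(a^-1 b^-1 a^2 b^-1 a^-1 b) trace(a) - trace(a^-1 b^-1 a^2 b^-1 a^-1 b a) = x^4*y^2*z - x^5*y - x^3*y^3 - 2*x^3*y*z^2 + x^4*z + x^2*z^3 + 5*x^3*y + x*y^3 + x*y*z^2 - 4*x^2*z - 4*x*y + z
trace(b a^-2 b^-2 a^2 b^-1 a^-1) = trace(a^2 b^-1 a^-1 b a^-2 b^-1) trace(b) - trace(a^2 b^-1 a^-1 b a^-2) = x^4*y^3*z - x^5*y^2 - x^3*y^4 - 2*x^3*y^2*z^2 + x^4*y*z + x^2*y*z^3 + 5*x^3*y^2 + x*y^4 + x*y^2*z^2 - 4*x^2*y*z - 4*x*y^2 + y*z - x

x^4*y^3*z - x^5*y^2 - x^3*y^4 - 2*x^3*y^2*z^2 + x^4*y*z + x^2*y*z^3 + 5*x^3*y^2 + x*y^4 + x*y^2*z^2 - 4*x^2*y*z - 4*x*y^2 + y*z - x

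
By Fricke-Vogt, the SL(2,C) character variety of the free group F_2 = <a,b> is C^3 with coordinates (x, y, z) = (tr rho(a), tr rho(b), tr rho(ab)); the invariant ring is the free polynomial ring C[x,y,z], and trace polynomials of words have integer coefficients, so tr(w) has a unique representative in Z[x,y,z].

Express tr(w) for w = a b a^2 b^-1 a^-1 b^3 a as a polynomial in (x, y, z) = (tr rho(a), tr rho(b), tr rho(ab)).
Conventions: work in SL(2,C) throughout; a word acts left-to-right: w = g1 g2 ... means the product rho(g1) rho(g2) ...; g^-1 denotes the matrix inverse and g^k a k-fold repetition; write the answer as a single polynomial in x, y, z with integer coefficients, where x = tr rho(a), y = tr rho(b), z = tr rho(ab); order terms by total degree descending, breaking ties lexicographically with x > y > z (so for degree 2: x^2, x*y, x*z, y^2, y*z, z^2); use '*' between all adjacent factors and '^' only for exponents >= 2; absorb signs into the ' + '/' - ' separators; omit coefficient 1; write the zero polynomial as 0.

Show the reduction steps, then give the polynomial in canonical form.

and tr(b a b a) = tr(a b) tr(a b) - tr(1)   [split at repeated a] = z^2 - 2
next, tr(b a b) = tr(b) tr(a b) - tr(a) = y*z - x
tr(b a^2 b a) = tr(a) tr(b a b a) - tr(b a b) = x*z^2 - y*z - x
tr(b^2) = tr(b) tr(b) - tr(1) = y^2 - 2
tr(b a^2 b) = tr(a) tr(b^2 a) - tr(b^2) = x*y*z - x^2 - y^2 + 2
tr(a^2 b a^2 b) = tr(a) tr(b a^2 b a) - tr(b a^2 b) = x^2*z^2 - 2*x*y*z + y^2 - 2
and tr(b a^2) = tr(a) tr(b a) - tr(b) = x*z - y
tr(b a^3) = tr(a) tr(b a^2) - tr(b a) = x^2*z - x*y - z
tr(a^2 b a^2) = tr(a) tr(b a^3) - tr(b a^2) = x^3*z - x^2*y - 2*x*z + y
and tr(b^2 a^2 b a^2) = tr(b) tr(a^2 b a^2 b) - tr(a^2 b a^2) = x^2*y*z^2 - x^3*z - 2*x*y^2*z + x^2*y + y^3 + 2*x*z - 3*y
tr(b^3 a^2 b a^2) = tr(b) tr(b a^2 b a^2 b) - tr(b a^2 b a^2) = x^2*y^2*z^2 - x^3*y*z - 2*x*y^3*z + x^2*y^2 - x^2*z^2 + y^4 + 4*x*y*z - 4*y^2 + 2
and tr(a^2 b a b^2) = tr(b) tr(a^2 b a b) - tr(a^2 b a) = x*y*z^2 - x^2*z - y^2*z + z
next, tr(b^3 a^2 b a) = tr(b) tr(a^2 b a b^2) - tr(a^2 b a b) = x*y^2*z^2 - x^2*y*z - y^3*z - x*z^2 + 2*y*z + x
and tr(a b^3 a^2 b a^2) = tr(a) tr(b^3 a^2 b a^2) - tr(b^3 a^2 b a) = x^3*y^2*z^2 - x^4*y*z - 2*x^2*y^3*z + x^3*y^2 - x^3*z^2 + x*y^4 - x*y^2*z^2 + 5*x^2*y*z + y^3*z - 4*x*y^2 + x*z^2 - 2*y*z + x
and tr(b a b a b a) = tr(a b a b) tr(a b) - tr(b a)   [split at repeated a] = z^3 - 3*z
next, tr(b a b a b) = tr(b) tr(a b a b) - tr(a b a) = y*z^2 - x*z - y
tr(b a b a^2 b a) = tr(a) tr(b a b a b a) - tr(b a b a b) = x*z^3 - y*z^2 - 2*x*z + y
tr(b^2 a b) = tr(b) tr(b a b) - tr(b a) = y^2*z - x*y - z
tr(b a b a^2 b) = tr(a) tr(b^2 a b a) - tr(b^2 a b) = x*y*z^2 - x^2*z - y^2*z + z
tr(a^2 b a^2 b a b) = tr(a) tr(b a b a^2 b a) - tr(b a b a^2 b) = x^2*z^3 - 2*x*y*z^2 - x^2*z + y^2*z + x*y - z
tr(b a^3 b a) = tr(a) tr(a b a b a) - tr(a b a b) = x^2*z^2 - x*y*z - x^2 - z^2 + 2
and tr(a^2) = tr(a) tr(a) - tr(1) = x^2 - 2
and tr(a^3) = tr(a) tr(a^2) - tr(a) = x^3 - 3*x
next, tr(b a^3 b) = tr(b) tr(a^3 b) - tr(a^3) = x^2*y*z - x^3 - x*y^2 - y*z + 3*x
tr(a^2 b a^2 b a) = tr(a) tr(b a^3 b a) - tr(b a^3 b) = x^3*z^2 - 2*x^2*y*z + x*y^2 - x*z^2 + y*z - x
and tr(a^2 b a^2 b a b^2) = tr(b) tr(a^2 b a^2 b a b) - tr(a^2 b a^2 b a) = x^2*y*z^3 - x^3*z^2 - 2*x*y^2*z^2 + x^2*y*z + y^3*z + x*z^2 - 2*y*z + x
tr(a b^3 a^2 b a^2 b) = tr(b) tr(a^2 b a^2 b a b^2) - tr(a^2 b a^2 b a b) = x^2*y^2*z^3 - x^3*y*z^2 - 2*x*y^3*z^2 + x^2*y^2*z - x^2*z^3 + y^4*z + 3*x*y*z^2 + x^2*z - 3*y^2*z + z
tr(b^3 a^2 b a^2 b^-1 a) = tr(a b^3 a^2 b a^2) tr(b) - tr(a b^3 a^2 b a^2 b) = x^3*y^3*z^2 - x^4*y^2*z - 2*x^2*y^4*z - x^2*y^2*z^3 + x^3*y^3 + x*y^5 + x*y^3*z^2 + 4*x^2*y^2*z + x^2*z^3 - 4*x*y^3 - 2*x*y*z^2 - x^2*z + y^2*z + x*y - z
tr(a b a^2 b^-1 a^-1 b^3 a) = tr(b^3 a^2 b a^2 b^-1) tr(a) - tr(b^3 a^2 b a^2 b^-1 a) = -x^3*y^3*z^2 + x^4*y^2*z + 2*x^2*y^4*z + x^2*y^2*z^3 - x^3*y^3 + x^3*y*z^2 - x*y^5 - x*y^3*z^2 - x^4*z - 6*x^2*y^2*z - x^2*z^3 + x^3*y + 5*x*y^3 + 2*x*y*z^2 + 3*x^2*z - y^2*z - 4*x*y + z

-x^3*y^3*z^2 + x^4*y^2*z + 2*x^2*y^4*z + x^2*y^2*z^3 - x^3*y^3 + x^3*y*z^2 - x*y^5 - x*y^3*z^2 - x^4*z - 6*x^2*y^2*z - x^2*z^3 + x^3*y + 5*x*y^3 + 2*x*y*z^2 + 3*x^2*z - y^2*z - 4*x*y + z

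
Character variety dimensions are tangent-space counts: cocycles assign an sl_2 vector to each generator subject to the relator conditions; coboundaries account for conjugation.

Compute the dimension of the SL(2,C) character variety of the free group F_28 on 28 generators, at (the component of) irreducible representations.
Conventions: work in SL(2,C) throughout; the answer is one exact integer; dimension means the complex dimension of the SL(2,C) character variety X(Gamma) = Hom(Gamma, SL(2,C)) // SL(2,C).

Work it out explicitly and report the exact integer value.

Here Gamma is free of rank 28 — no relator constrains a cocycle.
A cocycle picks one sl_2 vector per generator freely, giving dim Z^1 = 3*28 = 84.
At an irreducible rho the centralizer of the image in sl_2 is 0, so the coboundary map sl_2 -> Z^1 is injective: dim B^1 = 3.
Therefore dim X = 84 - 3 = 81.

81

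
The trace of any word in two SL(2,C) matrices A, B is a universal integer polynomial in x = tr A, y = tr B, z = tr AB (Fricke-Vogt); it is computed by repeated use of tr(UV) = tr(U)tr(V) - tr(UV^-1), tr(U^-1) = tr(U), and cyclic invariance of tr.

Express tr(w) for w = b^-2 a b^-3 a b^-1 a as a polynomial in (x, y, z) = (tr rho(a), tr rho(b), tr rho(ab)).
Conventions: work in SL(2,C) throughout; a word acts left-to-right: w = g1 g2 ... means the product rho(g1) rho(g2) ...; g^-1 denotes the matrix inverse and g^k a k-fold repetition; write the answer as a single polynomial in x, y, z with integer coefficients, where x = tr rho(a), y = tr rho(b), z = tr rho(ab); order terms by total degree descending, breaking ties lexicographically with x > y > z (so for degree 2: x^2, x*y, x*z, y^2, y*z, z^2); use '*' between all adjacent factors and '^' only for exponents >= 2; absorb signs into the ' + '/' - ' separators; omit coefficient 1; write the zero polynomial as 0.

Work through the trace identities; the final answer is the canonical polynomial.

trace(a^2) = trace(a) * trace(a) - trace(1) = x^2 - 2
use: trace(a^3) = trace(a) * trace(a^2) - trace(a) = x^3 - 3*x
apply: trace(a b a) = trace(a) * trace(b a) - trace(b) = x*z - y
trace(a^3 b) = trace(a) * trace(a b a) - trace(a b) = x^2*z - x*y - z
use: trace(a b^-1 a^2) = trace(a^3) * trace(b) - trace(a^3 b) = x^3*y - x^2*z - 2*x*y + z
use: trace(b a b a) = trace(a b) * trace(a b) - trace(1)   [split at repeated a] = z^2 - 2
trace(b a b) = trace(b) * trace(a b) - trace(a) = y*z - x
apply: trace(a^2 b a b) = trace(a) * trace(b a b a) - trace(b a b) = x*z^2 - y*z - x
trace(a b^-1 a^2 b) = trace(a^2 b a) * trace(b) - trace(a^2 b a b) = x^2*y*z - x*y^2 - x*z^2 + x
apply: trace(b^-1 a b^-1 a^2) = trace(a b^-1 a^2) * trace(b) - trace(a b^-1 a^2 b) = x^3*y^2 - 2*x^2*y*z - x*y^2 + x*z^2 + y*z - x
trace(b^-1 a^2 b^-2 a) = trace(b^-1 a b^-1 a^2) * trace(b) - trace(b^-1 a b^-1 a^2 b) = x^3*y^3 - 2*x^2*y^2*z - x^3*y - x*y^3 + x*y*z^2 + x^2*z + y^2*z + x*y - z
use: trace(a^2 b^-2 a) = trace(a^3 b^-1) * trace(b) - trace(a^3) = x^3*y^2 - x^2*y*z - x^3 - 2*x*y^2 + y*z + 3*x
trace(a b^-2 a b^-2 a) = trace(b^-1 a^2 b^-2 a) * trace(b) - trace(b^-1 a^2 b^-2 a b) = x^3*y^4 - 2*x^2*y^3*z - 2*x^3*y^2 - x*y^4 + x*y^2*z^2 + 2*x^2*y*z + y^3*z + x^3 + 3*x*y^2 - 2*y*z - 3*x
trace(a b^-1 a b a) = trace(a b a^2) * trace(b) - trace(a b a^2 b) = x^2*y*z - x*y^2 - x*z^2 + x
trace(a b a b a b) = trace(b a b a) * trace(b a) - trace(a b)   [split at repeated b] = z^3 - 3*z
trace(a b^-1 a b a b) = trace(a b a b a) * trace(b) - trace(a b a b a b) = x*y*z^2 - y^2*z - z^3 - x*y + 3*z
trace(b^-1 a b a b^-1 a) = trace(a b^-1 a b a) * trace(b) - trace(a b^-1 a b a b) = x^2*y^2*z - x*y^3 - 2*x*y*z^2 + y^2*z + z^3 + 2*x*y - 3*z
use: trace(a b^-2 a b a b^-1) = trace(b^-1 a b a b^-1 a) * trace(b) - trace(b^-1 a b a b^-1 a b) = x^2*y^3*z - x*y^4 - 2*x*y^2*z^2 - x^2*y*z + y^3*z + y*z^3 + 3*x*y^2 + x*z^2 - 3*y*z - x
trace(a b^-2 a b a) = trace(a b a^2 b^-1) * trace(b) - trace(a b a^2) = x^2*y^2*z - x*y^3 - x*y*z^2 - x^2*z + 2*x*y + z
trace(a b^-2 a b^-2 a b) = trace(a b^-2 a b a b^-1) * trace(b) - trace(a b^-2 a b a) = x^2*y^4*z - x*y^5 - 2*x*y^3*z^2 - 2*x^2*y^2*z + y^4*z + y^2*z^3 + 4*x*y^3 + 2*x*y*z^2 + x^2*z - 3*y^2*z - 3*x*y - z
use: trace(a b^-1 a b^-2 a b^-2) = trace(a b^-2 a b^-2 a) * trace(b) - trace(a b^-2 a b^-2 a b) = x^3*y^5 - 3*x^2*y^4*z - 2*x^3*y^3 + 3*x*y^3*z^2 + 4*x^2*y^2*z - y^2*z^3 + x^3*y - x*y^3 - 2*x*y*z^2 - x^2*z + y^2*z + z
trace(a b^-1 a b^-2 a) = trace(a^2 b^-1 a b^-1) * trace(b) - trace(a^2 b^-1 a) = x^3*y^3 - 2*x^2*y^2*z - x^3*y - x*y^3 + x*y*z^2 + x^2*z + y^2*z + x*y - z
use: trace(a b^-1 a b^-2 a b^-1) = trace(a b^-1 a b^-2 a) * trace(b) - trace(a b^-1 a b^-2 a b) = x^3*y^4 - 3*x^2*y^3*z - x^3*y^2 + 3*x*y^2*z^2 + 2*x^2*y*z - y*z^3 - 2*x*y^2 - x*z^2 + 2*y*z + x
trace(b^-2 a b^-3 a b^-1 a) = trace(a b^-1 a b^-2 a b^-2) * trace(b) - trace(a b^-1 a b^-2 a b^-1) = x^3*y^6 - 3*x^2*y^5*z - 3*x^3*y^4 + 3*x*y^4*z^2 + 7*x^2*y^3*z - y^3*z^3 + 2*x^3*y^2 - x*y^4 - 5*x*y^2*z^2 - 3*x^2*y*z + y^3*z + y*z^3 + 2*x*y^2 + x*z^2 - y*z - x

x^3*y^6 - 3*x^2*y^5*z - 3*x^3*y^4 + 3*x*y^4*z^2 + 7*x^2*y^3*z - y^3*z^3 + 2*x^3*y^2 - x*y^4 - 5*x*y^2*z^2 - 3*x^2*y*z + y^3*z + y*z^3 + 2*x*y^2 + x*z^2 - y*z - x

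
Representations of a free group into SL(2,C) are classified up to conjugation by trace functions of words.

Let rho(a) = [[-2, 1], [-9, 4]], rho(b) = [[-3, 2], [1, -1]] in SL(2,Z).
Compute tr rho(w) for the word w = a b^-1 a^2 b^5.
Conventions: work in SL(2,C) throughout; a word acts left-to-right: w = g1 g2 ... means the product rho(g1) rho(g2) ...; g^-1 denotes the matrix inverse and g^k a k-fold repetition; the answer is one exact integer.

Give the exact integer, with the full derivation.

-48536

rho(a) = [[-2, 1], [-9, 4]]
... * rho(b^-1) = [[-1, -2], [-1, -3]]  ->  [[1, 1], [5, 6]]
... * rho(a) = [[-2, 1], [-9, 4]]  ->  [[-11, 5], [-64, 29]]
... * rho(a) = [[-2, 1], [-9, 4]]  ->  [[-23, 9], [-133, 52]]
... * rho(b) = [[-3, 2], [1, -1]]  ->  [[78, -55], [451, -318]]
... * rho(b) = [[-3, 2], [1, -1]]  ->  [[-289, 211], [-1671, 1220]]
... * rho(b) = [[-3, 2], [1, -1]]  ->  [[1078, -789], [6233, -4562]]
... * rho(b) = [[-3, 2], [1, -1]]  ->  [[-4023, 2945], [-23261, 17028]]
... * rho(b) = [[-3, 2], [1, -1]]  ->  [[15014, -10991], [86811, -63550]]
tr = 15014 + -63550 = -48536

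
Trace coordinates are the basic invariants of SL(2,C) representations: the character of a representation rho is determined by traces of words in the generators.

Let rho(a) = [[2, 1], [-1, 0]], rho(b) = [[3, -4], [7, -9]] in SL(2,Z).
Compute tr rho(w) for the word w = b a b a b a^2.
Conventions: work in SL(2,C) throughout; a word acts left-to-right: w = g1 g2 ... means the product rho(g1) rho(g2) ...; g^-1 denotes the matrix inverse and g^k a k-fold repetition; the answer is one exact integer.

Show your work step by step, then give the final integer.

11486

rho(b) = [[3, -4], [7, -9]]
... * rho(a) = [[2, 1], [-1, 0]]  ->  [[10, 3], [23, 7]]
... * rho(b) = [[3, -4], [7, -9]]  ->  [[51, -67], [118, -155]]
... * rho(a) = [[2, 1], [-1, 0]]  ->  [[169, 51], [391, 118]]
... * rho(b) = [[3, -4], [7, -9]]  ->  [[864, -1135], [1999, -2626]]
... * rho(a) = [[2, 1], [-1, 0]]  ->  [[2863, 864], [6624, 1999]]
... * rho(a) = [[2, 1], [-1, 0]]  ->  [[4862, 2863], [11249, 6624]]
tr = 4862 + 6624 = 11486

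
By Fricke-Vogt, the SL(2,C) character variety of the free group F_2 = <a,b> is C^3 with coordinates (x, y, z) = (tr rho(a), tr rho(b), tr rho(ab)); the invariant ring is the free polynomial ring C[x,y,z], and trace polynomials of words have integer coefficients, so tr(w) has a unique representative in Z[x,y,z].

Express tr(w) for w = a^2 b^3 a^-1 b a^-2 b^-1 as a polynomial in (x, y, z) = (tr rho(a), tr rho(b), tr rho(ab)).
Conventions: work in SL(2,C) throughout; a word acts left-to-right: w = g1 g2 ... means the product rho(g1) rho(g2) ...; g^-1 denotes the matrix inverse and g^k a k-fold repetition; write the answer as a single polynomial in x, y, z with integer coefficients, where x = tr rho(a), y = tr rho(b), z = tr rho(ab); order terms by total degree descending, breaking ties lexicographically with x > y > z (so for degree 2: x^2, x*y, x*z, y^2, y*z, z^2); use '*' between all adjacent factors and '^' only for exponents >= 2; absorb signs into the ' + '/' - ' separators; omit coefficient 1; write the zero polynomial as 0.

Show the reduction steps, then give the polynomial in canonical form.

-x^4*y^4*z + x^5*y^3 + x^3*y^5 + 2*x^3*y^3*z^2 - x^2*y^4*z - x^2*y^2*z^3 - x^5*y - 5*x^3*y^3 - 2*x^3*y*z^2 + x^4*z + 6*x^2*y^2*z + x^2*z^3 + 3*x^3*y - x*y*z^2 - 4*x^2*z - y^2*z + 2*x*y + z

trace(b^2) = trace(b) trace(b) - trace(1) = y^2 - 2
reduce: trace(b^3) = trace(b) trace(b^2) - trace(b) = y^3 - 3*y
reduce: trace(b^4) = trace(b) trace(b^3) - trace(b^2) = y^4 - 4*y^2 + 2
reduce: trace(a b^2) = trace(b) trace(a b) - trace(a) = y*z - x
so trace(b a b^2) = trace(b) trace(a b^2) - trace(a b) = y^2*z - x*y - z
so trace(b^4 a) = trace(b) trace(b a b^2) - trace(b a b) = y^3*z - x*y^2 - 2*y*z + x
so trace(b^3 a^-1 b) = trace(b^4) trace(a) - trace(b^4 a) = x*y^4 - y^3*z - 3*x*y^2 + 2*y*z + x
so trace(a^2 b) = trace(a) trace(b a) - trace(b) = x*z - y
trace(a^2) = trace(a) trace(a) - trace(1) = x^2 - 2
so trace(a^2 b^2) = trace(b) trace(a^2 b) - trace(a^2) = x*y*z - x^2 - y^2 + 2
trace(a^2 b^3) = trace(b) trace(a^2 b^2) - trace(a^2 b) = x*y^2*z - x^2*y - y^3 - x*z + 3*y
trace(a^2 b^4) = trace(b) trace(a^2 b^3) - trace(a^2 b^2) = x*y^3*z - x^2*y^2 - y^4 - 2*x*y*z + x^2 + 4*y^2 - 2
so trace(b^2 a^2 b^3) = trace(b) trace(a^2 b^4) - trace(a^2 b^3) = x*y^4*z - x^2*y^3 - y^5 - 3*x*y^2*z + 2*x^2*y + 5*y^3 + x*z - 5*y
trace(a b a b) = trace(a b) trace(a b) - trace(1)   [split at repeated a] = z^2 - 2
reduce: trace(b^2 a b a) = trace(b) trace(a b a b) - trace(a b a) = y*z^2 - x*z - y
so trace(a^2 b^2 a b) = trace(a) trace(b^2 a b a) - trace(b^2 a b) = x*y*z^2 - x^2*z - y^2*z + z
so trace(a^2 b^2 a) = trace(a) trace(b^2 a^2) - trace(b^2 a) = x^2*y*z - x^3 - x*y^2 - y*z + 3*x
trace(b a b^2 a^2 b) = trace(b) trace(a^2 b^2 a b) - trace(a^2 b^2 a) = x*y^2*z^2 - 2*x^2*y*z - y^3*z + x^3 + x*y^2 + 2*y*z - 3*x
trace(a^2 b a b) = trace(a) trace(b a b a) - trace(b a b) = x*z^2 - y*z - x
reduce: trace(a^2 b a) = trace(a) trace(a b a) - trace(a b) = x^2*z - x*y - z
trace(b a b^2 a^2) = trace(b) trace(a^2 b a b) - trace(a^2 b a) = x*y*z^2 - x^2*z - y^2*z + z
so trace(b^2 a^2 b^3 a) = trace(b) trace(b a b^2 a^2 b) - trace(b a b^2 a^2) = x*y^3*z^2 - 2*x^2*y^2*z - y^4*z + x^3*y + x*y^3 - x*y*z^2 + x^2*z + 3*y^2*z - 3*x*y - z
reduce: trace(b a^2 b^3 a^-1 b) = trace(b^2 a^2 b^3) trace(a) - trace(b^2 a^2 b^3 a) = x^2*y^4*z - x^3*y^3 - x*y^5 - x*y^3*z^2 - x^2*y^2*z + y^4*z + x^3*y + 4*x*y^3 + x*y*z^2 - 3*y^2*z - 2*x*y + z
trace(b^2 a b a^2 b) = trace(b) trace(a b a^2 b^2) - trace(a b a^2 b) = x*y^2*z^2 - x^2*y*z - y^3*z - x*z^2 + 2*y*z + x
trace(b a b a^2 b^3) = trace(b) trace(b^2 a b a^2 b) - trace(b^2 a b a^2) = x*y^3*z^2 - x^2*y^2*z - y^4*z - 2*x*y*z^2 + x^2*z + 3*y^2*z + x*y - z
trace(a b a b a b) = trace(a b a b) trace(a b) - trace(b a)   [split at repeated a] = z^3 - 3*z
reduce: trace(b^2 a b a b a) = trace(b) trace(a b a b a b) - trace(a b a b a) = y*z^3 - x*z^2 - 2*y*z + x
so trace(b^2 a b a b) = trace(b) trace(b a b a b) - trace(b a b a) = y^2*z^2 - x*y*z - y^2 - z^2 + 2
reduce: trace(a b a b a^2 b^2) = trace(a) trace(b^2 a b a b a) - trace(b^2 a b a b) = x*y*z^3 - x^2*z^2 - y^2*z^2 - x*y*z + x^2 + y^2 + z^2 - 2
trace(a b a b a^2 b) = trace(a) trace(b a b a b a) - trace(b a b a b) = x*z^3 - y*z^2 - 2*x*z + y
reduce: trace(b a b a^2 b^3 a) = trace(b) trace(a b a b a^2 b^2) - trace(a b a b a^2 b) = x*y^2*z^3 - x^2*y*z^2 - y^3*z^2 - x*y^2*z - x*z^3 + x^2*y + y^3 + 2*y*z^2 + 2*x*z - 3*y
reduce: trace(b a^2 b^3 a^-1 b a) = trace(b a b a^2 b^3) trace(a) - trace(b a b a^2 b^3 a) = x^2*y^3*z^2 - x^3*y^2*z - x*y^4*z - x*y^2*z^3 - x^2*y*z^2 + y^3*z^2 + x^3*z + 4*x*y^2*z + x*z^3 - y^3 - 2*y*z^2 - 3*x*z + 3*y
trace(b a^2 b^3 a^-1 b a^-1) = trace(b a^2 b^3 a^-1 b) trace(a) - trace(b a^2 b^3 a^-1 b a) = x^3*y^4*z - x^4*y^3 - x^2*y^5 - 2*x^2*y^3*z^2 + 2*x*y^4*z + x*y^2*z^3 + x^4*y + 4*x^2*y^3 + 2*x^2*y*z^2 - y^3*z^2 - x^3*z - 7*x*y^2*z - x*z^3 - 2*x^2*y + y^3 + 2*y*z^2 + 4*x*z - 3*y
reduce: trace(a^2 b^3 a^-1 b a^-2 b) = trace(b a^2 b^3 a^-1 b a^-1) trace(a) - trace(b a^2 b^3 a^-1 b) = x^4*y^4*z - x^5*y^3 - x^3*y^5 - 2*x^3*y^3*z^2 + x^2*y^4*z + x^2*y^2*z^3 + x^5*y + 5*x^3*y^3 + 2*x^3*y*z^2 + x*y^5 - x^4*z - 6*x^2*y^2*z - x^2*z^3 - y^4*z - 3*x^3*y - 3*x*y^3 + x*y*z^2 + 4*x^2*z + 3*y^2*z - x*y - z
trace(a^2 b^3 a^-1 b a^-2 b^-1) = trace(a^2 b^3 a^-1 b a^-2) trace(b) - trace(a^2 b^3 a^-1 b a^-2 b) = -x^4*y^4*z + x^5*y^3 + x^3*y^5 + 2*x^3*y^3*z^2 - x^2*y^4*z - x^2*y^2*z^3 - x^5*y - 5*x^3*y^3 - 2*x^3*y*z^2 + x^4*z + 6*x^2*y^2*z + x^2*z^3 + 3*x^3*y - x*y*z^2 - 4*x^2*z - y^2*z + 2*x*y + z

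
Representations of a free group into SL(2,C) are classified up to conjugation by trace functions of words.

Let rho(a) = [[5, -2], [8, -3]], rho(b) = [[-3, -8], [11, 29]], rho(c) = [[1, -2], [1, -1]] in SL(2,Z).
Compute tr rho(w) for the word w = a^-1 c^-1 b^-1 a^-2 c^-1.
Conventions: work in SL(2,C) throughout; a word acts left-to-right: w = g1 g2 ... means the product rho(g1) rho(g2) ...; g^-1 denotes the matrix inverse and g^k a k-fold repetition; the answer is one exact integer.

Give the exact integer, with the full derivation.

rho(a^-1) = [[-3, 2], [-8, 5]]
... * rho(c^-1) = [[-1, 2], [-1, 1]]  ->  [[1, -4], [3, -11]]
... * rho(b^-1) = [[29, 8], [-11, -3]]  ->  [[73, 20], [208, 57]]
... * rho(a^-1) = [[-3, 2], [-8, 5]]  ->  [[-379, 246], [-1080, 701]]
... * rho(a^-1) = [[-3, 2], [-8, 5]]  ->  [[-831, 472], [-2368, 1345]]
... * rho(c^-1) = [[-1, 2], [-1, 1]]  ->  [[359, -1190], [1023, -3391]]
tr = 359 + -3391 = -3032

-3032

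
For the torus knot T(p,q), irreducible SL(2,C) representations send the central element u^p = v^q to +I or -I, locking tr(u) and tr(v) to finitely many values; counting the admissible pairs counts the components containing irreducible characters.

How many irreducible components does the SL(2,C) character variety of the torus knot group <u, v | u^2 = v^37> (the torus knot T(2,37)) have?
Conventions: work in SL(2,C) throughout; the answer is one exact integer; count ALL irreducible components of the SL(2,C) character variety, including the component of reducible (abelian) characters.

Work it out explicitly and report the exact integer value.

In the torus knot group T(2,37), u^2 = v^37 is central, so an irreducible representation sends it to +I or -I (Schur).
This locks tr(u) to 2*cos(pi*alpha/2), alpha in 1..1, and tr(v) to 2*cos(pi*beta/37), beta in 1..36, on each component of irreducible characters.
u^2 = (-1)^alpha I and v^37 = (-1)^beta I must agree, so alpha and beta have equal parity.
count pairs: odd alpha (1 choices) x odd beta (18), plus even alpha (0) x even beta (18): 1*18 + 0*18 = 18.
That is 18 components of irreducible characters, and with the reducible (abelian) component the total is 19.

19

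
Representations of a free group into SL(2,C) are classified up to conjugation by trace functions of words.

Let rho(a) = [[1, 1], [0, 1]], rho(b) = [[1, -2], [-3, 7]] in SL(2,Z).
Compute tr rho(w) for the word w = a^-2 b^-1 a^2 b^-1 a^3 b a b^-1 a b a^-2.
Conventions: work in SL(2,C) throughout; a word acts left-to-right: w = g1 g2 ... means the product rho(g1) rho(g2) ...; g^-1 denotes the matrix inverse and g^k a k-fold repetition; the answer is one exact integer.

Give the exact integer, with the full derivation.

-11926

rho(a^-1) = [[1, -1], [0, 1]]
... * rho(a^-1) = [[1, -1], [0, 1]]  ->  [[1, -2], [0, 1]]
... * rho(b^-1) = [[7, 2], [3, 1]]  ->  [[1, 0], [3, 1]]
... * rho(a) = [[1, 1], [0, 1]]  ->  [[1, 1], [3, 4]]
... * rho(a) = [[1, 1], [0, 1]]  ->  [[1, 2], [3, 7]]
... * rho(b^-1) = [[7, 2], [3, 1]]  ->  [[13, 4], [42, 13]]
... * rho(a) = [[1, 1], [0, 1]]  ->  [[13, 17], [42, 55]]
... * rho(a) = [[1, 1], [0, 1]]  ->  [[13, 30], [42, 97]]
... * rho(a) = [[1, 1], [0, 1]]  ->  [[13, 43], [42, 139]]
... * rho(b) = [[1, -2], [-3, 7]]  ->  [[-116, 275], [-375, 889]]
... * rho(a) = [[1, 1], [0, 1]]  ->  [[-116, 159], [-375, 514]]
... * rho(b^-1) = [[7, 2], [3, 1]]  ->  [[-335, -73], [-1083, -236]]
... * rho(a) = [[1, 1], [0, 1]]  ->  [[-335, -408], [-1083, -1319]]
... * rho(b) = [[1, -2], [-3, 7]]  ->  [[889, -2186], [2874, -7067]]
... * rho(a^-1) = [[1, -1], [0, 1]]  ->  [[889, -3075], [2874, -9941]]
... * rho(a^-1) = [[1, -1], [0, 1]]  ->  [[889, -3964], [2874, -12815]]
tr = 889 + -12815 = -11926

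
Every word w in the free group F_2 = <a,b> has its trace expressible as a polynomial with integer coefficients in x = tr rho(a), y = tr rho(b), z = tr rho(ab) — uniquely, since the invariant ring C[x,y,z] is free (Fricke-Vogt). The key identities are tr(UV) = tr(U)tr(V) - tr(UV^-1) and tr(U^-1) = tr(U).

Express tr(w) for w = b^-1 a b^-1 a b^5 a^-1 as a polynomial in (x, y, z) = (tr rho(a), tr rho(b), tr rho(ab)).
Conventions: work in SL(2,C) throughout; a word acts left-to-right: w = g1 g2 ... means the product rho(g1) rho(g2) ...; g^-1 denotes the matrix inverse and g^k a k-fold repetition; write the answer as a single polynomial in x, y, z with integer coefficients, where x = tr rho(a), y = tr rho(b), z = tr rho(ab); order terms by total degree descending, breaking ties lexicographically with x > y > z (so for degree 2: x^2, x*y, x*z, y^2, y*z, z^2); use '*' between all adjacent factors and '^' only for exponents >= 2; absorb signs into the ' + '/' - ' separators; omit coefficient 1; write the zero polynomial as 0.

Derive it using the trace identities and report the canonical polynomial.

-x^2*y^6*z + x^3*y^5 + x*y^7 + 2*x*y^5*z^2 + 2*x^2*y^4*z - y^6*z - y^4*z^3 - 3*x^3*y^3 - 7*x*y^5 - 6*x*y^3*z^2 + 2*x^2*y^2*z + 7*y^4*z + 3*y^2*z^3 + x^3*y + 13*x*y^3 + 2*x*y*z^2 - x^2*z - 12*y^2*z - z^3 - 5*x*y + 3*z

tr(a b^2) = tr(b) tr(a b) - tr(a)  (reduce the b square) = y*z - x
and tr(a b^3) = tr(b) tr(a b^2) - tr(a b)  (reduce the b square) = y^2*z - x*y - z
next, tr(b^4 a) = tr(b) tr(a b^3) - tr(a b^2)  (reduce the b square) = y^3*z - x*y^2 - 2*y*z + x
tr(b^2) = tr(b) tr(b) - tr(1)  (reduce the b square) = y^2 - 2
tr(b^3) = tr(b) tr(b^2) - tr(b)  (reduce the b square) = y^3 - 3*y
tr(b^4) = tr(b) tr(b^3) - tr(b^2)  (reduce the b square) = y^4 - 4*y^2 + 2
tr(a^2 b^4) = tr(a) tr(b^4 a) - tr(b^4)  (reduce the a square) = x*y^3*z - x^2*y^2 - y^4 - 2*x*y*z + x^2 + 4*y^2 - 2
and tr(b a^2) = tr(a) tr(b a) - tr(b)  (reduce the a square) = x*z - y
and tr(a^3 b) = tr(a) tr(b a^2) - tr(b a)  (reduce the a square) = x^2*z - x*y - z
tr(a^2) = tr(a) tr(a) - tr(1)  (reduce the a square) = x^2 - 2
next, tr(a^3) = tr(a) tr(a^2) - tr(a)  (reduce the a square) = x^3 - 3*x
and tr(a^3 b^2) = tr(b) tr(a^3 b) - tr(a^3)  (reduce the b square) = x^2*y*z - x^3 - x*y^2 - y*z + 3*x
tr(b a^3 b^2) = tr(b) tr(a^3 b^2) - tr(a^3 b)  (reduce the b square) = x^2*y^2*z - x^3*y - x*y^3 - x^2*z - y^2*z + 4*x*y + z
tr(a^3 b^4) = tr(b) tr(b a^3 b^2) - tr(b a^3 b)  (reduce the b square) = x^2*y^3*z - x^3*y^2 - x*y^4 - 2*x^2*y*z - y^3*z + x^3 + 5*x*y^2 + 2*y*z - 3*x
next, tr(a^2 b^5 a) = tr(b) tr(a^3 b^4) - tr(a^3 b^3)  (reduce the b square) = x^2*y^4*z - x^3*y^3 - x*y^5 - 3*x^2*y^2*z - y^4*z + 2*x^3*y + 6*x*y^3 + x^2*z + 3*y^2*z - 7*x*y - z
and tr(a b a b) = tr(b a) tr(b a) - tr(1)  (split on b) = z^2 - 2
tr(a b a b^2) = tr(b) tr(a b a b) - tr(a b a)  (reduce the b square) = y*z^2 - x*z - y
next, tr(a b a b^3) = tr(b) tr(a b a b^2) - tr(a b a b)  (reduce the b square) = y^2*z^2 - x*y*z - y^2 - z^2 + 2
tr(b^4 a b a) = tr(b) tr(a b a b^3) - tr(a b a b^2)  (reduce the b square) = y^3*z^2 - x*y^2*z - y^3 - 2*y*z^2 + x*z + 3*y
next, tr(b^4 a b) = tr(b) tr(b^2 a b^2) - tr(b^2 a b)  (reduce the b square) = y^4*z - x*y^3 - 3*y^2*z + 2*x*y + z
next, tr(b a b a^2 b^3) = tr(a) tr(b^4 a b a) - tr(b^4 a b)  (reduce the a square) = x*y^3*z^2 - x^2*y^2*z - y^4*z - 2*x*y*z^2 + x^2*z + 3*y^2*z + x*y - z
and tr(b a b a^2 b) = tr(a) tr(b^2 a b a) - tr(b^2 a b)  (reduce the a square) = x*y*z^2 - x^2*z - y^2*z + z
and tr(b a b a^2) = tr(a) tr(b a b a) - tr(b a b)  (reduce the a square) = x*z^2 - y*z - x
tr(b a b a^2 b^2) = tr(b) tr(b a b a^2 b) - tr(b a b a^2)  (reduce the b square) = x*y^2*z^2 - x^2*y*z - y^3*z - x*z^2 + 2*y*z + x
next, tr(a^2 b^5 a b) = tr(b) tr(b a b a^2 b^3) - tr(b a b a^2 b^2)  (reduce the b square) = x*y^4*z^2 - x^2*y^3*z - y^5*z - 3*x*y^2*z^2 + 2*x^2*y*z + 4*y^3*z + x*y^2 + x*z^2 - 3*y*z - x
and tr(b^-1 a^2 b^5 a) = tr(a^2 b^5 a) tr(b) - tr(a^2 b^5 a b)  (eliminate b^-1) = x^2*y^5*z - x^3*y^4 - x*y^6 - x*y^4*z^2 - 2*x^2*y^3*z + 2*x^3*y^2 + 6*x*y^4 + 3*x*y^2*z^2 - x^2*y*z - y^3*z - 8*x*y^2 - x*z^2 + 2*y*z + x
and tr(a b^5 a^-1 b^-1 a) = tr(b^-1 a^2 b^5) tr(a) - tr(b^-1 a^2 b^5 a)  (eliminate a^-1) = -x^2*y^5*z + x^3*y^4 + x*y^6 + x*y^4*z^2 + 3*x^2*y^3*z - 3*x^3*y^2 - 7*x*y^4 - 3*x*y^2*z^2 - x^2*y*z + y^3*z + x^3 + 12*x*y^2 + x*z^2 - 2*y*z - 3*x
tr(b a b^5) = tr(b) tr(b a b^4) - tr(b a b^3)  (reduce the b square) = y^5*z - x*y^4 - 4*y^3*z + 3*x*y^2 + 3*y*z - x
tr(a b a b^5) = tr(b) tr(b^2 a b a b^2) - tr(b^2 a b a b)  (reduce the b square) = y^4*z^2 - x*y^3*z - y^4 - 3*y^2*z^2 + 2*x*y*z + 4*y^2 + z^2 - 2
tr(b a b a b^5) = tr(b) tr(a b a b^5) - tr(a b a b^4)  (reduce the b square) = y^5*z^2 - x*y^4*z - y^5 - 4*y^3*z^2 + 3*x*y^2*z + 5*y^3 + 3*y*z^2 - x*z - 5*y
tr(a b a b a b) = tr(a b) tr(a b a b) - tr(a^-1 b^-1)  (split on a) = z^3 - 3*z
tr(b a b a b a b) = tr(b) tr(a b a b a b) - tr(a b a b a)  (reduce the b square) = y*z^3 - x*z^2 - 2*y*z + x
tr(b a b a b a b^2) = tr(b) tr(b a b a b a b) - tr(b a b a b a)  (reduce the b square) = y^2*z^3 - x*y*z^2 - 2*y^2*z - z^3 + x*y + 3*z
next, tr(b a b a b a b^3) = tr(b) tr(b a b a b a b^2) - tr(b a b a b a b)  (reduce the b square) = y^3*z^3 - x*y^2*z^2 - 2*y^3*z - 2*y*z^3 + x*y^2 + x*z^2 + 5*y*z - x
tr(b a b a b^5 a) = tr(b) tr(b a b a b a b^3) - tr(b a b a b a b^2)  (reduce the b square) = y^4*z^3 - x*y^3*z^2 - 2*y^4*z - 3*y^2*z^3 + x*y^3 + 2*x*y*z^2 + 7*y^2*z + z^3 - 2*x*y - 3*z
tr(a b a b^5 a^-1 b) = tr(b a b a b^5) tr(a) - tr(b a b a b^5 a)  (eliminate a^-1) = x*y^5*z^2 - x^2*y^4*z - y^4*z^3 - x*y^5 - 3*x*y^3*z^2 + 3*x^2*y^2*z + 2*y^4*z + 3*y^2*z^3 + 4*x*y^3 + x*y*z^2 - x^2*z - 7*y^2*z - z^3 - 3*x*y + 3*z
tr(a b^5 a^-1 b^-1 a b) = tr(a b a b^5 a^-1) tr(b) - tr(a b a b^5 a^-1 b)  (eliminate b^-1) = -x*y^5*z^2 + x^2*y^4*z + y^6*z + y^4*z^3 + 3*x*y^3*z^2 - 3*x^2*y^2*z - 6*y^4*z - 3*y^2*z^3 - x*y^3 - x*y*z^2 + x^2*z + 10*y^2*z + z^3 + 2*x*y - 3*z
tr(b^-1 a b^-1 a b^5 a^-1) = tr(a b^5 a^-1 b^-1 a) tr(b) - tr(a b^5 a^-1 b^-1 a b)  (eliminate b^-1) = -x^2*y^6*z + x^3*y^5 + x*y^7 + 2*x*y^5*z^2 + 2*x^2*y^4*z - y^6*z - y^4*z^3 - 3*x^3*y^3 - 7*x*y^5 - 6*x*y^3*z^2 + 2*x^2*y^2*z + 7*y^4*z + 3*y^2*z^3 + x^3*y + 13*x*y^3 + 2*x*y*z^2 - x^2*z - 12*y^2*z - z^3 - 5*x*y + 3*z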